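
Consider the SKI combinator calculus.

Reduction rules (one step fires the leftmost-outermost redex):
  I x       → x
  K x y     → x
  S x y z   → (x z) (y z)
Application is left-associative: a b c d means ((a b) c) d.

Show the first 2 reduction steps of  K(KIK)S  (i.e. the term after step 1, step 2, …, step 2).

Answer: after 2 steps: I

Reduction:
  start: K(KIK)S
  [1] KIK
  [2] I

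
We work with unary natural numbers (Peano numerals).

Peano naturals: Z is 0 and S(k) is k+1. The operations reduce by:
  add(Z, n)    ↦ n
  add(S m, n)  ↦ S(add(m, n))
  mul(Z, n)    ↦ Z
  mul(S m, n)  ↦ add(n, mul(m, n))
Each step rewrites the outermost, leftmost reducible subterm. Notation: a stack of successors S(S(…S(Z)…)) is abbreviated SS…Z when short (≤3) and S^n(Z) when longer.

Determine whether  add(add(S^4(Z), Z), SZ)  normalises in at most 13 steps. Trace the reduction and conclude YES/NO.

Answer: YES — reaches normal form S^5(Z) in 10 ≤ 13 steps

Reduction:
  start: add(add(S^4(Z), Z), SZ)
  step 1: add(S(add(SSSZ, Z)), SZ)
  step 2: S(add(add(SSSZ, Z), SZ))
  step 3: S(add(S(add(SSZ, Z)), SZ))
  step 4: S(S(add(add(SSZ, Z), SZ)))
  step 5: S(S(add(S(add(SZ, Z)), SZ)))
  step 6: S(S(S(add(add(SZ, Z), SZ))))
  step 7: S(S(S(add(S(add(Z, Z)), SZ))))
  step 8: S(S(S(S(add(add(Z, Z), SZ)))))
  step 9: S(S(S(S(add(Z, SZ)))))
  step 10: S^5(Z)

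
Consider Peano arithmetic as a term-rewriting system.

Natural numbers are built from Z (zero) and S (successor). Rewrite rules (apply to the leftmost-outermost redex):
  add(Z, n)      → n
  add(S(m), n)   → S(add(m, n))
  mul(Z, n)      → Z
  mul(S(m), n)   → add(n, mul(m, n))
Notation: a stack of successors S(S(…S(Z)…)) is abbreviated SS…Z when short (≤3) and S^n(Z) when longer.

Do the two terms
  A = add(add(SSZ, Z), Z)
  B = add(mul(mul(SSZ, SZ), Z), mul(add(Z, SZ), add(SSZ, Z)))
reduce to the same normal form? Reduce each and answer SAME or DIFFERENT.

Answer: SAME — A ⇓ SSZ, B ⇓ SSZ

Reduction:
Term A:
  start: add(add(SSZ, Z), Z)
  [1] add(S(add(SZ, Z)), Z)
  [2] S(add(add(SZ, Z), Z))
  [3] S(add(S(add(Z, Z)), Z))
  [4] S(S(add(add(Z, Z), Z)))
  [5] S(S(add(Z, Z)))
  [6] SSZ

Term B:
  start: add(mul(mul(SSZ, SZ), Z), mul(add(Z, SZ), add(SSZ, Z)))
  [1] add(mul(add(SZ, mul(SZ, SZ)), Z), mul(add(Z, SZ), add(SSZ, Z)))
  [2] add(mul(S(add(Z, mul(SZ, SZ))), Z), mul(add(Z, SZ), add(SSZ, Z)))
  [3] add(add(Z, mul(add(Z, mul(SZ, SZ)), Z)), mul(add(Z, SZ), add(SSZ, Z)))
  [4] add(mul(add(Z, mul(SZ, SZ)), Z), mul(add(Z, SZ), add(SSZ, Z)))
  [5] add(mul(mul(SZ, SZ), Z), mul(add(Z, SZ), add(SSZ, Z)))
  [6] add(mul(add(SZ, mul(Z, SZ)), Z), mul(add(Z, SZ), add(SSZ, Z)))
  [7] add(mul(S(add(Z, mul(Z, SZ))), Z), mul(add(Z, SZ), add(SSZ, Z)))
  [8] add(add(Z, mul(add(Z, mul(Z, SZ)), Z)), mul(add(Z, SZ), add(SSZ, Z)))
  [9] add(mul(add(Z, mul(Z, SZ)), Z), mul(add(Z, SZ), add(SSZ, Z)))
  [10] add(mul(mul(Z, SZ), Z), mul(add(Z, SZ), add(SSZ, Z)))
  [11] add(mul(Z, Z), mul(add(Z, SZ), add(SSZ, Z)))
  [12] add(Z, mul(add(Z, SZ), add(SSZ, Z)))
  [13] mul(add(Z, SZ), add(SSZ, Z))
  [14] mul(SZ, add(SSZ, Z))
  [15] add(add(SSZ, Z), mul(Z, add(SSZ, Z)))
  [16] add(S(add(SZ, Z)), mul(Z, add(SSZ, Z)))
  [17] S(add(add(SZ, Z), mul(Z, add(SSZ, Z))))
  [18] S(add(S(add(Z, Z)), mul(Z, add(SSZ, Z))))
  [19] S(S(add(add(Z, Z), mul(Z, add(SSZ, Z)))))
  [20] S(S(add(Z, mul(Z, add(SSZ, Z)))))
  [21] S(S(mul(Z, add(SSZ, Z))))
  [22] SSZ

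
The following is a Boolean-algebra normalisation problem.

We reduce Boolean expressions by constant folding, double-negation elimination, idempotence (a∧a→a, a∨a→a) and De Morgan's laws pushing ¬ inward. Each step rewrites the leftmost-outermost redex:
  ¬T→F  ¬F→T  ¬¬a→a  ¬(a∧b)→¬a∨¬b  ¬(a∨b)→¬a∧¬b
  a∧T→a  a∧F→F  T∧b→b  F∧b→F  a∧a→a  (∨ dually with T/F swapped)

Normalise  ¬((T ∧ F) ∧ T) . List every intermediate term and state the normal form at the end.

Answer: normal form = T  (in 6 steps)

Derivation:
  start: ¬((T ∧ F) ∧ T)
  →1  ¬(T ∧ F) ∨ ¬T
  →2  (¬T ∨ ¬F) ∨ ¬T
  →3  (F ∨ ¬F) ∨ ¬T
  →4  ¬F ∨ ¬T
  →5  T ∨ ¬T
  →6  T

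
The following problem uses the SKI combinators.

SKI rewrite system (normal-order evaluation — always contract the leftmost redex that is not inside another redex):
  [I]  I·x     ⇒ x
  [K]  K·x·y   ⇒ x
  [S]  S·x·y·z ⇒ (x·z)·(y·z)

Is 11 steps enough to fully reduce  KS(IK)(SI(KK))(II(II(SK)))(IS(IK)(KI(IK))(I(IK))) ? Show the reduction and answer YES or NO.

Answer: NO — after 11 steps the term is KK(IS(IK)(KI(IK))(I(IK))), not yet normal

Reduction:
  start: KS(IK)(SI(KK))(II(II(SK)))(IS(IK)(KI(IK))(I(IK)))
  step 1: S(SI(KK))(II(II(SK)))(IS(IK)(KI(IK))(I(IK)))
  step 2: SI(KK)(IS(IK)(KI(IK))(I(IK)))(II(II(SK))(IS(IK)(KI(IK))(I(IK))))
  step 3: I(IS(IK)(KI(IK))(I(IK)))(KK(IS(IK)(KI(IK))(I(IK))))(II(II(SK))(IS(IK)(KI(IK))(I(IK))))
  step 4: IS(IK)(KI(IK))(I(IK))(KK(IS(IK)(KI(IK))(I(IK))))(II(II(SK))(IS(IK)(KI(IK))(I(IK))))
  step 5: S(IK)(KI(IK))(I(IK))(KK(IS(IK)(KI(IK))(I(IK))))(II(II(SK))(IS(IK)(KI(IK))(I(IK))))
  step 6: IK(I(IK))(KI(IK)(I(IK)))(KK(IS(IK)(KI(IK))(I(IK))))(II(II(SK))(IS(IK)(KI(IK))(I(IK))))
  step 7: K(I(IK))(KI(IK)(I(IK)))(KK(IS(IK)(KI(IK))(I(IK))))(II(II(SK))(IS(IK)(KI(IK))(I(IK))))
  step 8: I(IK)(KK(IS(IK)(KI(IK))(I(IK))))(II(II(SK))(IS(IK)(KI(IK))(I(IK))))
  step 9: IK(KK(IS(IK)(KI(IK))(I(IK))))(II(II(SK))(IS(IK)(KI(IK))(I(IK))))
  step 10: K(KK(IS(IK)(KI(IK))(I(IK))))(II(II(SK))(IS(IK)(KI(IK))(I(IK))))
  step 11: KK(IS(IK)(KI(IK))(I(IK)))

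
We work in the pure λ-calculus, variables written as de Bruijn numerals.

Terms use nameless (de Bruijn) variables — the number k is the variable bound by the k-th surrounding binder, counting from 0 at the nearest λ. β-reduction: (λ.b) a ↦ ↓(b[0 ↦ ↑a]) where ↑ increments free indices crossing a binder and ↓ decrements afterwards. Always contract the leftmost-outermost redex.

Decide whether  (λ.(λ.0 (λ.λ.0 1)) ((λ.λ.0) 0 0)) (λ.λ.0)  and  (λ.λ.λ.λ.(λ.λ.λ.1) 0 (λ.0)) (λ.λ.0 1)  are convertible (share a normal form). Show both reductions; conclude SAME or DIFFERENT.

Term A:
  start: (λ.(λ.0 (λ.λ.0 1)) ((λ.λ.0) 0 0)) (λ.λ.0)
  step 1: (λ.0 (λ.λ.0 1)) ((λ.λ.0) (λ.λ.0) (λ.λ.0))
  step 2: (λ.λ.0) (λ.λ.0) (λ.λ.0) (λ.λ.0 1)
  step 3: (λ.0) (λ.λ.0) (λ.λ.0 1)
  step 4: (λ.λ.0) (λ.λ.0 1)
  step 5: λ.0

Term B:
  start: (λ.λ.λ.λ.(λ.λ.λ.1) 0 (λ.0)) (λ.λ.0 1)
  step 1: λ.λ.λ.(λ.λ.λ.1) 0 (λ.0)
  step 2: λ.λ.λ.(λ.λ.1) (λ.0)
  step 3: λ.λ.λ.λ.λ.0

Answer: DIFFERENT — A ⇓ λ.0, B ⇓ λ.λ.λ.λ.λ.0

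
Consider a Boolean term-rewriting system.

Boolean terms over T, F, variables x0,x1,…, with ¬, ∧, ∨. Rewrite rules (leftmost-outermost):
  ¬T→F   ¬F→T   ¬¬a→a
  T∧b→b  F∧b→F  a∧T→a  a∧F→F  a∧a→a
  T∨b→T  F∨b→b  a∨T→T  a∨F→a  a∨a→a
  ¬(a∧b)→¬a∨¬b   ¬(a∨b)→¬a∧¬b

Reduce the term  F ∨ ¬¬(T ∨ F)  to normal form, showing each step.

  start: F ∨ ¬¬(T ∨ F)
  →1  ¬¬(T ∨ F)
  →2  T ∨ F
  →3  T

Answer: normal form = T  (in 3 steps)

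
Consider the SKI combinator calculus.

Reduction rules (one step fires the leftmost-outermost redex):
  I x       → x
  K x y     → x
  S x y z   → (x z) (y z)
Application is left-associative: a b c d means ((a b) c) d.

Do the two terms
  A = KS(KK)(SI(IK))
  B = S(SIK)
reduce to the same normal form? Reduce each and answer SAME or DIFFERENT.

Term A:
  start: KS(KK)(SI(IK))
  [1] S(SI(IK))
  [2] S(SIK)

Term B:
  start: S(SIK)

Answer: SAME — A ⇓ S(SIK), B ⇓ S(SIK)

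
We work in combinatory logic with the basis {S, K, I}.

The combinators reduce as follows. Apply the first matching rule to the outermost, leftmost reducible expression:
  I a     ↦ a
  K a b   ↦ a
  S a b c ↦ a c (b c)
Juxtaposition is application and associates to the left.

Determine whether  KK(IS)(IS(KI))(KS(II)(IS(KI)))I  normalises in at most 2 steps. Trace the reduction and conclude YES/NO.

Answer: NO — after 2 steps the term is IS(KI)I, not yet normal

Derivation:
  start: KK(IS)(IS(KI))(KS(II)(IS(KI)))I
  [1] K(IS(KI))(KS(II)(IS(KI)))I
  [2] IS(KI)I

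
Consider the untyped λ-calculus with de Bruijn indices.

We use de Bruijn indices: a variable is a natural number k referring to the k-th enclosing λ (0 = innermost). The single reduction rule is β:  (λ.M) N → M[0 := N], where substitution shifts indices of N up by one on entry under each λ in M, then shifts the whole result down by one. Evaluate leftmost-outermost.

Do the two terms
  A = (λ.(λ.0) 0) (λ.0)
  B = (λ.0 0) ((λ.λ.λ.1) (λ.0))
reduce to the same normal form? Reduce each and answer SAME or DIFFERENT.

Answer: DIFFERENT — A ⇓ λ.0, B ⇓ λ.λ.λ.1

Derivation:
Term A:
  start: (λ.(λ.0) 0) (λ.0)
  →1  (λ.0) (λ.0)
  →2  λ.0

Term B:
  start: (λ.0 0) ((λ.λ.λ.1) (λ.0))
  →1  (λ.λ.λ.1) (λ.0) ((λ.λ.λ.1) (λ.0))
  →2  (λ.λ.1) ((λ.λ.λ.1) (λ.0))
  →3  λ.(λ.λ.λ.1) (λ.0)
  →4  λ.λ.λ.1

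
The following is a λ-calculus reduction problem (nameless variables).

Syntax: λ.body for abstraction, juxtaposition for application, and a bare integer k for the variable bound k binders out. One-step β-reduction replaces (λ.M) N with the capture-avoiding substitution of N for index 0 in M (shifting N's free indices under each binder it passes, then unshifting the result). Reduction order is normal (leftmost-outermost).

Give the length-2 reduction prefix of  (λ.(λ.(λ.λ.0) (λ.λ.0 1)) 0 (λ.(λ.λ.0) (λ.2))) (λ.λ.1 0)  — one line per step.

  start: (λ.(λ.(λ.λ.0) (λ.λ.0 1)) 0 (λ.(λ.λ.0) (λ.2))) (λ.λ.1 0)
  step 1: (λ.(λ.λ.0) (λ.λ.0 1)) (λ.λ.1 0) (λ.(λ.λ.0) (λ.λ.λ.1 0))
  step 2: (λ.λ.0) (λ.λ.0 1) (λ.(λ.λ.0) (λ.λ.λ.1 0))

Answer: after 2 steps: (λ.λ.0) (λ.λ.0 1) (λ.(λ.λ.0) (λ.λ.λ.1 0))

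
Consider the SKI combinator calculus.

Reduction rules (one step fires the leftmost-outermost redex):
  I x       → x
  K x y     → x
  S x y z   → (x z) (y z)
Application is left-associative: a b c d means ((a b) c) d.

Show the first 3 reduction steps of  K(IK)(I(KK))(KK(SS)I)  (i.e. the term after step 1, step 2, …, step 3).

Answer: after 3 steps: K(KI)

Derivation:
  start: K(IK)(I(KK))(KK(SS)I)
  [1] IK(KK(SS)I)
  [2] K(KK(SS)I)
  [3] K(KI)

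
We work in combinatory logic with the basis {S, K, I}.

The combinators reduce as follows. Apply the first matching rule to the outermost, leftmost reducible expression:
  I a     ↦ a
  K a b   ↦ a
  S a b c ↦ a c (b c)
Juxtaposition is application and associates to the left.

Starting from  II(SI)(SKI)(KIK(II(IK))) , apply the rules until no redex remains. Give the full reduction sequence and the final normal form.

Answer: normal form = KK  (in 16 steps)

Reduction:
  start: II(SI)(SKI)(KIK(II(IK)))
  step 1: I(SI)(SKI)(KIK(II(IK)))
  step 2: SI(SKI)(KIK(II(IK)))
  step 3: I(KIK(II(IK)))(SKI(KIK(II(IK))))
  step 4: KIK(II(IK))(SKI(KIK(II(IK))))
  step 5: I(II(IK))(SKI(KIK(II(IK))))
  step 6: II(IK)(SKI(KIK(II(IK))))
  step 7: I(IK)(SKI(KIK(II(IK))))
  step 8: IK(SKI(KIK(II(IK))))
  step 9: K(SKI(KIK(II(IK))))
  step 10: K(K(KIK(II(IK)))(I(KIK(II(IK)))))
  step 11: K(KIK(II(IK)))
  step 12: K(I(II(IK)))
  step 13: K(II(IK))
  step 14: K(I(IK))
  step 15: K(IK)
  step 16: KK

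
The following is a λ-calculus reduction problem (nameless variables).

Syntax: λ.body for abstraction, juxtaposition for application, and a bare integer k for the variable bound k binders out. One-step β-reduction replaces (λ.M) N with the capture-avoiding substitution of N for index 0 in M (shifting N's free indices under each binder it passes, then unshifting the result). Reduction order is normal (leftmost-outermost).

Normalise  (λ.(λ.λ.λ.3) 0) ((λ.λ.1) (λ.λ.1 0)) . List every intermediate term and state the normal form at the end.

Answer: normal form = λ.λ.λ.λ.λ.1 0  (in 3 steps)

Reduction:
  start: (λ.(λ.λ.λ.3) 0) ((λ.λ.1) (λ.λ.1 0))
  →1  (λ.λ.λ.(λ.λ.1) (λ.λ.1 0)) ((λ.λ.1) (λ.λ.1 0))
  →2  λ.λ.(λ.λ.1) (λ.λ.1 0)
  →3  λ.λ.λ.λ.λ.1 0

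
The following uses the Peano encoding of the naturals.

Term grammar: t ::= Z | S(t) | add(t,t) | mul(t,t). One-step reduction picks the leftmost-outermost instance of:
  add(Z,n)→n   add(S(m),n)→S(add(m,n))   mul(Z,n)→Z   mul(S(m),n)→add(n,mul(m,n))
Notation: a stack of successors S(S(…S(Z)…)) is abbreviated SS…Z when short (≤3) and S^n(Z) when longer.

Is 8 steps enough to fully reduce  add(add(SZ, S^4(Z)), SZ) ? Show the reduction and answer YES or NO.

Answer: YES — reaches normal form S^6(Z) in 8 ≤ 8 steps

Reduction:
  start: add(add(SZ, S^4(Z)), SZ)
  step 1: add(S(add(Z, S^4(Z))), SZ)
  step 2: S(add(add(Z, S^4(Z)), SZ))
  step 3: S(add(S^4(Z), SZ))
  step 4: S(S(add(SSSZ, SZ)))
  step 5: S(S(S(add(SSZ, SZ))))
  step 6: S(S(S(S(add(SZ, SZ)))))
  step 7: S(S(S(S(S(add(Z, SZ))))))
  step 8: S^6(Z)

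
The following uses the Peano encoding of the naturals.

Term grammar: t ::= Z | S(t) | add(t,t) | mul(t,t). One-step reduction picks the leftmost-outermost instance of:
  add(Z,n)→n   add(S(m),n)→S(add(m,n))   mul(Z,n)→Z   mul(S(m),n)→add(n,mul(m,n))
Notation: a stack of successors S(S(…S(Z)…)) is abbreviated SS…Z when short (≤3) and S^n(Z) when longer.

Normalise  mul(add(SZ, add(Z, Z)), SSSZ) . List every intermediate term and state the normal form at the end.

Answer: normal form = SSSZ  (in 9 steps)

Reduction:
  start: mul(add(SZ, add(Z, Z)), SSSZ)
  [1] mul(S(add(Z, add(Z, Z))), SSSZ)
  [2] add(SSSZ, mul(add(Z, add(Z, Z)), SSSZ))
  [3] S(add(SSZ, mul(add(Z, add(Z, Z)), SSSZ)))
  [4] S(S(add(SZ, mul(add(Z, add(Z, Z)), SSSZ))))
  [5] S(S(S(add(Z, mul(add(Z, add(Z, Z)), SSSZ)))))
  [6] S(S(S(mul(add(Z, add(Z, Z)), SSSZ))))
  [7] S(S(S(mul(add(Z, Z), SSSZ))))
  [8] S(S(S(mul(Z, SSSZ))))
  [9] SSSZ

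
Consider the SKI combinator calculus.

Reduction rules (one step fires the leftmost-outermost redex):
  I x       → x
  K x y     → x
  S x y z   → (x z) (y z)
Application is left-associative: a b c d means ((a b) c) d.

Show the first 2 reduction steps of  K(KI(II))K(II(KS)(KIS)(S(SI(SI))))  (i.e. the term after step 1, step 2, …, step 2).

Answer: after 2 steps: I(II(KS)(KIS)(S(SI(SI))))

Derivation:
  start: K(KI(II))K(II(KS)(KIS)(S(SI(SI))))
  step 1: KI(II)(II(KS)(KIS)(S(SI(SI))))
  step 2: I(II(KS)(KIS)(S(SI(SI))))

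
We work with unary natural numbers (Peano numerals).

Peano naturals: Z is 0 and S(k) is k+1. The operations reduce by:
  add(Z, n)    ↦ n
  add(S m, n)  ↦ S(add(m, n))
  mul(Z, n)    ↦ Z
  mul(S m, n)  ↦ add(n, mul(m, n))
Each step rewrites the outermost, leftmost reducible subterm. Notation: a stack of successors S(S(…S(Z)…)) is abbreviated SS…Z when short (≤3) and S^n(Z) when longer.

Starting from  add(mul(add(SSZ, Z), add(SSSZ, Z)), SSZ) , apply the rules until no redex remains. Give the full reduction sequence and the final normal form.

Answer: normal form = S^8(Z)  (in 29 steps)

Reduction:
  start: add(mul(add(SSZ, Z), add(SSSZ, Z)), SSZ)
  [1] add(mul(S(add(SZ, Z)), add(SSSZ, Z)), SSZ)
  [2] add(add(add(SSSZ, Z), mul(add(SZ, Z), add(SSSZ, Z))), SSZ)
  [3] add(add(S(add(SSZ, Z)), mul(add(SZ, Z), add(SSSZ, Z))), SSZ)
  [4] add(S(add(add(SSZ, Z), mul(add(SZ, Z), add(SSSZ, Z)))), SSZ)
  [5] S(add(add(add(SSZ, Z), mul(add(SZ, Z), add(SSSZ, Z))), SSZ))
  [6] S(add(add(S(add(SZ, Z)), mul(add(SZ, Z), add(SSSZ, Z))), SSZ))
  [7] S(add(S(add(add(SZ, Z), mul(add(SZ, Z), add(SSSZ, Z)))), SSZ))
  [8] S(S(add(add(add(SZ, Z), mul(add(SZ, Z), add(SSSZ, Z))), SSZ)))
  [9] S(S(add(add(S(add(Z, Z)), mul(add(SZ, Z), add(SSSZ, Z))), SSZ)))
  [10] S(S(add(S(add(add(Z, Z), mul(add(SZ, Z), add(SSSZ, Z)))), SSZ)))
  [11] S(S(S(add(add(add(Z, Z), mul(add(SZ, Z), add(SSSZ, Z))), SSZ))))
  [12] S(S(S(add(add(Z, mul(add(SZ, Z), add(SSSZ, Z))), SSZ))))
  [13] S(S(S(add(mul(add(SZ, Z), add(SSSZ, Z)), SSZ))))
  [14] S(S(S(add(mul(S(add(Z, Z)), add(SSSZ, Z)), SSZ))))
  [15] S(S(S(add(add(add(SSSZ, Z), mul(add(Z, Z), add(SSSZ, Z))), SSZ))))
  [16] S(S(S(add(add(S(add(SSZ, Z)), mul(add(Z, Z), add(SSSZ, Z))), SSZ))))
  [17] S(S(S(add(S(add(add(SSZ, Z), mul(add(Z, Z), add(SSSZ, Z)))), SSZ))))
  [18] S(S(S(S(add(add(add(SSZ, Z), mul(add(Z, Z), add(SSSZ, Z))), SSZ)))))
  [19] S(S(S(S(add(add(S(add(SZ, Z)), mul(add(Z, Z), add(SSSZ, Z))), SSZ)))))
  [20] S(S(S(S(add(S(add(add(SZ, Z), mul(add(Z, Z), add(SSSZ, Z)))), SSZ)))))
  [21] S(S(S(S(S(add(add(add(SZ, Z), mul(add(Z, Z), add(SSSZ, Z))), SSZ))))))
  [22] S(S(S(S(S(add(add(S(add(Z, Z)), mul(add(Z, Z), add(SSSZ, Z))), SSZ))))))
  [23] S(S(S(S(S(add(S(add(add(Z, Z), mul(add(Z, Z), add(SSSZ, Z)))), SSZ))))))
  [24] S(S(S(S(S(S(add(add(add(Z, Z), mul(add(Z, Z), add(SSSZ, Z))), SSZ)))))))
  [25] S(S(S(S(S(S(add(add(Z, mul(add(Z, Z), add(SSSZ, Z))), SSZ)))))))
  [26] S(S(S(S(S(S(add(mul(add(Z, Z), add(SSSZ, Z)), SSZ)))))))
  [27] S(S(S(S(S(S(add(mul(Z, add(SSSZ, Z)), SSZ)))))))
  [28] S(S(S(S(S(S(add(Z, SSZ)))))))
  [29] S^8(Z)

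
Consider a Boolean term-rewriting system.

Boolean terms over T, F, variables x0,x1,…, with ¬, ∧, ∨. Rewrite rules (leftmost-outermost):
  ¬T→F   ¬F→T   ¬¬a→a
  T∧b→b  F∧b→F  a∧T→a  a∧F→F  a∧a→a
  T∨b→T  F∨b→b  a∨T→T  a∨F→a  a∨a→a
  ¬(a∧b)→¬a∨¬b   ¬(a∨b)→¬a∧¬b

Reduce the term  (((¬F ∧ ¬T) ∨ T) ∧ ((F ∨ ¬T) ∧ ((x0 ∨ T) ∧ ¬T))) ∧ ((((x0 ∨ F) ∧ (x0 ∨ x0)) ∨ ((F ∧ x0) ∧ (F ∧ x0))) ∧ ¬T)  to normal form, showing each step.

Answer: normal form = F  (in 6 steps)

Working:
  start: (((¬F ∧ ¬T) ∨ T) ∧ ((F ∨ ¬T) ∧ ((x0 ∨ T) ∧ ¬T))) ∧ ((((x0 ∨ F) ∧ (x0 ∨ x0)) ∨ ((F ∧ x0) ∧ (F ∧ x0))) ∧ ¬T)
  step 1: (T ∧ ((F ∨ ¬T) ∧ ((x0 ∨ T) ∧ ¬T))) ∧ ((((x0 ∨ F) ∧ (x0 ∨ x0)) ∨ ((F ∧ x0) ∧ (F ∧ x0))) ∧ ¬T)
  step 2: ((F ∨ ¬T) ∧ ((x0 ∨ T) ∧ ¬T)) ∧ ((((x0 ∨ F) ∧ (x0 ∨ x0)) ∨ ((F ∧ x0) ∧ (F ∧ x0))) ∧ ¬T)
  step 3: (¬T ∧ ((x0 ∨ T) ∧ ¬T)) ∧ ((((x0 ∨ F) ∧ (x0 ∨ x0)) ∨ ((F ∧ x0) ∧ (F ∧ x0))) ∧ ¬T)
  step 4: (F ∧ ((x0 ∨ T) ∧ ¬T)) ∧ ((((x0 ∨ F) ∧ (x0 ∨ x0)) ∨ ((F ∧ x0) ∧ (F ∧ x0))) ∧ ¬T)
  step 5: F ∧ ((((x0 ∨ F) ∧ (x0 ∨ x0)) ∨ ((F ∧ x0) ∧ (F ∧ x0))) ∧ ¬T)
  step 6: F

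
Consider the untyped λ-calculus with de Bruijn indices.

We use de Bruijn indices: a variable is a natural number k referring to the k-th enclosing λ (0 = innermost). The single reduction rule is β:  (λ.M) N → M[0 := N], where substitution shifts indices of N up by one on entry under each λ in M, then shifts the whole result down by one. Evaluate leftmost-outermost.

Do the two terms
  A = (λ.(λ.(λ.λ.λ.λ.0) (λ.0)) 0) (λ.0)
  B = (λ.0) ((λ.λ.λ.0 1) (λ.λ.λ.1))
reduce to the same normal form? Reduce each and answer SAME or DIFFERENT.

Answer: DIFFERENT — A ⇓ λ.λ.λ.0, B ⇓ λ.λ.0 1

Working:
Term A:
  start: (λ.(λ.(λ.λ.λ.λ.0) (λ.0)) 0) (λ.0)
  [1] (λ.(λ.λ.λ.λ.0) (λ.0)) (λ.0)
  [2] (λ.λ.λ.λ.0) (λ.0)
  [3] λ.λ.λ.0

Term B:
  start: (λ.0) ((λ.λ.λ.0 1) (λ.λ.λ.1))
  [1] (λ.λ.λ.0 1) (λ.λ.λ.1)
  [2] λ.λ.0 1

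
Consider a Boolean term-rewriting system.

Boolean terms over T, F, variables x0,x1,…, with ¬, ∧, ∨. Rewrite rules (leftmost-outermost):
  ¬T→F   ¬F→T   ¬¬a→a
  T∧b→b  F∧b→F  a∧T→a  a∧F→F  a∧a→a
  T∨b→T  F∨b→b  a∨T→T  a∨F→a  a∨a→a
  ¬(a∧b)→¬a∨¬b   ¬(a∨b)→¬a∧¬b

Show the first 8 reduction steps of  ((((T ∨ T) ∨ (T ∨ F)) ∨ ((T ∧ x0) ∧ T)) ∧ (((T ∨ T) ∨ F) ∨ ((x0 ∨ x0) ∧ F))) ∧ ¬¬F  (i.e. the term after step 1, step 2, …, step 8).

  start: ((((T ∨ T) ∨ (T ∨ F)) ∨ ((T ∧ x0) ∧ T)) ∧ (((T ∨ T) ∨ F) ∨ ((x0 ∨ x0) ∧ F))) ∧ ¬¬F
  step 1: (((T ∨ (T ∨ F)) ∨ ((T ∧ x0) ∧ T)) ∧ (((T ∨ T) ∨ F) ∨ ((x0 ∨ x0) ∧ F))) ∧ ¬¬F
  step 2: ((T ∨ ((T ∧ x0) ∧ T)) ∧ (((T ∨ T) ∨ F) ∨ ((x0 ∨ x0) ∧ F))) ∧ ¬¬F
  step 3: (T ∧ (((T ∨ T) ∨ F) ∨ ((x0 ∨ x0) ∧ F))) ∧ ¬¬F
  step 4: (((T ∨ T) ∨ F) ∨ ((x0 ∨ x0) ∧ F)) ∧ ¬¬F
  step 5: ((T ∨ T) ∨ ((x0 ∨ x0) ∧ F)) ∧ ¬¬F
  step 6: (T ∨ ((x0 ∨ x0) ∧ F)) ∧ ¬¬F
  step 7: T ∧ ¬¬F
  step 8: ¬¬F

Answer: after 8 steps: ¬¬F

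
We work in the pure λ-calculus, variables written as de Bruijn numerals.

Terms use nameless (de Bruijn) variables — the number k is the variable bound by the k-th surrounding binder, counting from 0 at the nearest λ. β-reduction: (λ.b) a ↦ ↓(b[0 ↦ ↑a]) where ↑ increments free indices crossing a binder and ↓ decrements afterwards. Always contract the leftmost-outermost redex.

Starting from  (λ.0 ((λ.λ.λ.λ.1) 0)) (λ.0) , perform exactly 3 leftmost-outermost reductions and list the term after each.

  start: (λ.0 ((λ.λ.λ.λ.1) 0)) (λ.0)
  step 1: (λ.0) ((λ.λ.λ.λ.1) (λ.0))
  step 2: (λ.λ.λ.λ.1) (λ.0)
  step 3: λ.λ.λ.1

Answer: after 3 steps: λ.λ.λ.1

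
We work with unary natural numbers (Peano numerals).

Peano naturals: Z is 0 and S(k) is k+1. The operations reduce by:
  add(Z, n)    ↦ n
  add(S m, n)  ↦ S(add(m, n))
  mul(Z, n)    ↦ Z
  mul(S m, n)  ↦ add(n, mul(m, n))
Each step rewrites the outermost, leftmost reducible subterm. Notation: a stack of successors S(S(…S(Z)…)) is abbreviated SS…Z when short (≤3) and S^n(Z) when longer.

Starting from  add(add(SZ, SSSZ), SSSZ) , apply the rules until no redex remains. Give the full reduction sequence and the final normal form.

  start: add(add(SZ, SSSZ), SSSZ)
  [1] add(S(add(Z, SSSZ)), SSSZ)
  [2] S(add(add(Z, SSSZ), SSSZ))
  [3] S(add(SSSZ, SSSZ))
  [4] S(S(add(SSZ, SSSZ)))
  [5] S(S(S(add(SZ, SSSZ))))
  [6] S(S(S(S(add(Z, SSSZ)))))
  [7] S^7(Z)

Answer: normal form = S^7(Z)  (in 7 steps)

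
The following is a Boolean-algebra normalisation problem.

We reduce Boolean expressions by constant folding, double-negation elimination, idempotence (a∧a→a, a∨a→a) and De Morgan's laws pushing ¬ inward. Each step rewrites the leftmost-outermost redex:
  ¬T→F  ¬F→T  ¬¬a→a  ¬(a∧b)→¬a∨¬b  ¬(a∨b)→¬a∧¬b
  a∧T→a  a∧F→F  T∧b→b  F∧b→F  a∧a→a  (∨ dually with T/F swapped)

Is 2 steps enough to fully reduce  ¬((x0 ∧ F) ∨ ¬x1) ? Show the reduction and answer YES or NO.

  start: ¬((x0 ∧ F) ∨ ¬x1)
  step 1: ¬(x0 ∧ F) ∧ ¬¬x1
  step 2: (¬x0 ∨ ¬F) ∧ ¬¬x1

Answer: NO — after 2 steps the term is (¬x0 ∨ ¬F) ∧ ¬¬x1, not yet normal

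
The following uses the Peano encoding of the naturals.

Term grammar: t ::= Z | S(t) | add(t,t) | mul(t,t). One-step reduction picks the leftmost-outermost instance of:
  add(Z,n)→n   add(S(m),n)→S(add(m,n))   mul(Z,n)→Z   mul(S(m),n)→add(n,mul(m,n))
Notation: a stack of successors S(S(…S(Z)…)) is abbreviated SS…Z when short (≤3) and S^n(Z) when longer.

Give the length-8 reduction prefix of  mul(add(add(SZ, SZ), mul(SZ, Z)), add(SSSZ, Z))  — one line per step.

  start: mul(add(add(SZ, SZ), mul(SZ, Z)), add(SSSZ, Z))
  step 1: mul(add(S(add(Z, SZ)), mul(SZ, Z)), add(SSSZ, Z))
  step 2: mul(S(add(add(Z, SZ), mul(SZ, Z))), add(SSSZ, Z))
  step 3: add(add(SSSZ, Z), mul(add(add(Z, SZ), mul(SZ, Z)), add(SSSZ, Z)))
  step 4: add(S(add(SSZ, Z)), mul(add(add(Z, SZ), mul(SZ, Z)), add(SSSZ, Z)))
  step 5: S(add(add(SSZ, Z), mul(add(add(Z, SZ), mul(SZ, Z)), add(SSSZ, Z))))
  step 6: S(add(S(add(SZ, Z)), mul(add(add(Z, SZ), mul(SZ, Z)), add(SSSZ, Z))))
  step 7: S(S(add(add(SZ, Z), mul(add(add(Z, SZ), mul(SZ, Z)), add(SSSZ, Z)))))
  step 8: S(S(add(S(add(Z, Z)), mul(add(add(Z, SZ), mul(SZ, Z)), add(SSSZ, Z)))))

Answer: after 8 steps: S(S(add(S(add(Z, Z)), mul(add(add(Z, SZ), mul(SZ, Z)), add(SSSZ, Z)))))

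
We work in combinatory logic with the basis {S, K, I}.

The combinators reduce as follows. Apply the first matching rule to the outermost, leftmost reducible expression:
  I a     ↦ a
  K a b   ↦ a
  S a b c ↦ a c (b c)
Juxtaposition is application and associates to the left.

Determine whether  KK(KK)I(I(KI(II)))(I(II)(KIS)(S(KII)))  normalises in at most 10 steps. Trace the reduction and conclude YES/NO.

  start: KK(KK)I(I(KI(II)))(I(II)(KIS)(S(KII)))
  →1  KI(I(KI(II)))(I(II)(KIS)(S(KII)))
  →2  I(I(II)(KIS)(S(KII)))
  →3  I(II)(KIS)(S(KII))
  →4  II(KIS)(S(KII))
  →5  I(KIS)(S(KII))
  →6  KIS(S(KII))
  →7  I(S(KII))
  →8  S(KII)
  →9  SI

Answer: YES — reaches normal form SI in 9 ≤ 10 steps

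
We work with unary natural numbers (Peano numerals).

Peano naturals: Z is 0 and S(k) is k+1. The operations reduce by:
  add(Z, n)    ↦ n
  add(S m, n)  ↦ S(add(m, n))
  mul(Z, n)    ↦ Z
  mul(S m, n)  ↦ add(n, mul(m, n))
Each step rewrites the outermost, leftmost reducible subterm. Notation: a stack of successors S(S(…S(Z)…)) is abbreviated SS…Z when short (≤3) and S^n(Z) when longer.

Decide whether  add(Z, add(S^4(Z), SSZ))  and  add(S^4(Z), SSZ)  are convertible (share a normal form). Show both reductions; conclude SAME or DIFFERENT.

Answer: SAME — A ⇓ S^6(Z), B ⇓ S^6(Z)

Reduction:
Term A:
  start: add(Z, add(S^4(Z), SSZ))
  step 1: add(S^4(Z), SSZ)
  step 2: S(add(SSSZ, SSZ))
  step 3: S(S(add(SSZ, SSZ)))
  step 4: S(S(S(add(SZ, SSZ))))
  step 5: S(S(S(S(add(Z, SSZ)))))
  step 6: S^6(Z)

Term B:
  start: add(S^4(Z), SSZ)
  step 1: S(add(SSSZ, SSZ))
  step 2: S(S(add(SSZ, SSZ)))
  step 3: S(S(S(add(SZ, SSZ))))
  step 4: S(S(S(S(add(Z, SSZ)))))
  step 5: S^6(Z)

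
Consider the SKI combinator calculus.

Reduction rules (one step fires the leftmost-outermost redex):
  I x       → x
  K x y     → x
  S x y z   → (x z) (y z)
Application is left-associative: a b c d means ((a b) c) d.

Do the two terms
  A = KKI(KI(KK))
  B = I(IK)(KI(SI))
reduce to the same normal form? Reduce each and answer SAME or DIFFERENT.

Term A:
  start: KKI(KI(KK))
  →1  K(KI(KK))
  →2  KI

Term B:
  start: I(IK)(KI(SI))
  →1  IK(KI(SI))
  →2  K(KI(SI))
  →3  KI

Answer: SAME — A ⇓ KI, B ⇓ KI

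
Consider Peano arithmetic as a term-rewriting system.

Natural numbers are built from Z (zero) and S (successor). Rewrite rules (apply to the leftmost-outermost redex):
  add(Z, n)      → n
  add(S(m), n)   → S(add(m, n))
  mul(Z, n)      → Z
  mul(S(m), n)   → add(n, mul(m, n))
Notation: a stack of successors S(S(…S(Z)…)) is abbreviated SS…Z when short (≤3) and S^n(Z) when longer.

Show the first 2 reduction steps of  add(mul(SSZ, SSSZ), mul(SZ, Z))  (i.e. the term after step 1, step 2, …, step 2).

Answer: after 2 steps: add(S(add(SSZ, mul(SZ, SSSZ))), mul(SZ, Z))

Working:
  start: add(mul(SSZ, SSSZ), mul(SZ, Z))
  [1] add(add(SSSZ, mul(SZ, SSSZ)), mul(SZ, Z))
  [2] add(S(add(SSZ, mul(SZ, SSSZ))), mul(SZ, Z))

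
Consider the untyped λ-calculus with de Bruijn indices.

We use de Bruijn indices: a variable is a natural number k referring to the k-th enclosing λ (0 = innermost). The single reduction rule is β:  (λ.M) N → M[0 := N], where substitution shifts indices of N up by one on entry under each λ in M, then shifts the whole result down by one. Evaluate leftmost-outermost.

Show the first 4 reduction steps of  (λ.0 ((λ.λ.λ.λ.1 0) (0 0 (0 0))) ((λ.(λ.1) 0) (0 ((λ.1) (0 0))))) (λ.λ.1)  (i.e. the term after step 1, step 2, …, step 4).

  start: (λ.0 ((λ.λ.λ.λ.1 0) (0 0 (0 0))) ((λ.(λ.1) 0) (0 ((λ.1) (0 0))))) (λ.λ.1)
  step 1: (λ.λ.1) ((λ.λ.λ.λ.1 0) ((λ.λ.1) (λ.λ.1) ((λ.λ.1) (λ.λ.1)))) ((λ.(λ.1) 0) ((λ.λ.1) ((λ.λ.λ.1) ((λ.λ.1) (λ.λ.1)))))
  step 2: (λ.(λ.λ.λ.λ.1 0) ((λ.λ.1) (λ.λ.1) ((λ.λ.1) (λ.λ.1)))) ((λ.(λ.1) 0) ((λ.λ.1) ((λ.λ.λ.1) ((λ.λ.1) (λ.λ.1)))))
  step 3: (λ.λ.λ.λ.1 0) ((λ.λ.1) (λ.λ.1) ((λ.λ.1) (λ.λ.1)))
  step 4: λ.λ.λ.1 0

Answer: after 4 steps: λ.λ.λ.1 0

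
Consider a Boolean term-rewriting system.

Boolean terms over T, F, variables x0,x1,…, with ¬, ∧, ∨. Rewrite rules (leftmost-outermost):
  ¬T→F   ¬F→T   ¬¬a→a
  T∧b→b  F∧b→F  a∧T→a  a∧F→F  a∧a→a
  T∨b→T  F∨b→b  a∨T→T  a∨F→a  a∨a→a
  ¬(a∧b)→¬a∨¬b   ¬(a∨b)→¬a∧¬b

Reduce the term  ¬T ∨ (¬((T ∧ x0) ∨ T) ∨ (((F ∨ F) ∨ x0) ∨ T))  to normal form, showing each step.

Answer: normal form = T  (in 10 steps)

Working:
  start: ¬T ∨ (¬((T ∧ x0) ∨ T) ∨ (((F ∨ F) ∨ x0) ∨ T))
  [1] F ∨ (¬((T ∧ x0) ∨ T) ∨ (((F ∨ F) ∨ x0) ∨ T))
  [2] ¬((T ∧ x0) ∨ T) ∨ (((F ∨ F) ∨ x0) ∨ T)
  [3] (¬(T ∧ x0) ∧ ¬T) ∨ (((F ∨ F) ∨ x0) ∨ T)
  [4] ((¬T ∨ ¬x0) ∧ ¬T) ∨ (((F ∨ F) ∨ x0) ∨ T)
  [5] ((F ∨ ¬x0) ∧ ¬T) ∨ (((F ∨ F) ∨ x0) ∨ T)
  [6] (¬x0 ∧ ¬T) ∨ (((F ∨ F) ∨ x0) ∨ T)
  [7] (¬x0 ∧ F) ∨ (((F ∨ F) ∨ x0) ∨ T)
  [8] F ∨ (((F ∨ F) ∨ x0) ∨ T)
  [9] ((F ∨ F) ∨ x0) ∨ T
  [10] T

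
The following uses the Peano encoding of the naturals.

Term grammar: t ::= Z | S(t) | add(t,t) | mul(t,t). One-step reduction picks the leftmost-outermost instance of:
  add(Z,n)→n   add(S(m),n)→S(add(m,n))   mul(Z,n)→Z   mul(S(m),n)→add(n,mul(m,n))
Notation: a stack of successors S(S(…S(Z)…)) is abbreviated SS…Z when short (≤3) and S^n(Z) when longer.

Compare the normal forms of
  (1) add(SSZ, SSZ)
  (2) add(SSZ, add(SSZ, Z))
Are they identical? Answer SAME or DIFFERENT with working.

Term A:
  start: add(SSZ, SSZ)
  [1] S(add(SZ, SSZ))
  [2] S(S(add(Z, SSZ)))
  [3] S^4(Z)

Term B:
  start: add(SSZ, add(SSZ, Z))
  [1] S(add(SZ, add(SSZ, Z)))
  [2] S(S(add(Z, add(SSZ, Z))))
  [3] S(S(add(SSZ, Z)))
  [4] S(S(S(add(SZ, Z))))
  [5] S(S(S(S(add(Z, Z)))))
  [6] S^4(Z)

Answer: SAME — A ⇓ S^4(Z), B ⇓ S^4(Z)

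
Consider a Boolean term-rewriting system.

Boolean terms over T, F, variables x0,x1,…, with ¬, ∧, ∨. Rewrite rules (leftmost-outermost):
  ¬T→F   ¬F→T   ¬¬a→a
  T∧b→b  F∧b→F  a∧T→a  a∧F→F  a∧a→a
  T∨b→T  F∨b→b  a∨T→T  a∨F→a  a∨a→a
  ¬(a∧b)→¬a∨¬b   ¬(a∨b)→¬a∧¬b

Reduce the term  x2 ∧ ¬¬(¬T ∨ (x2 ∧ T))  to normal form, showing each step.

  start: x2 ∧ ¬¬(¬T ∨ (x2 ∧ T))
  →1  x2 ∧ (¬T ∨ (x2 ∧ T))
  →2  x2 ∧ (F ∨ (x2 ∧ T))
  →3  x2 ∧ (x2 ∧ T)
  →4  x2 ∧ x2
  →5  x2

Answer: normal form = x2  (in 5 steps)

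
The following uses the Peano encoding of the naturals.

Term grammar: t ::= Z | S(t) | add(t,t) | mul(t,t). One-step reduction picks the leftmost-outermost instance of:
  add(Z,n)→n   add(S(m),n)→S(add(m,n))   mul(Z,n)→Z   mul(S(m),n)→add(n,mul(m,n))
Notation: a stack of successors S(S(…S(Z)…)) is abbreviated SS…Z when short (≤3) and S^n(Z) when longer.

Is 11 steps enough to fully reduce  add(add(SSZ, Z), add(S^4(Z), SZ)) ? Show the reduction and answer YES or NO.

Answer: YES — reaches normal form S^7(Z) in 11 ≤ 11 steps

Working:
  start: add(add(SSZ, Z), add(S^4(Z), SZ))
  [1] add(S(add(SZ, Z)), add(S^4(Z), SZ))
  [2] S(add(add(SZ, Z), add(S^4(Z), SZ)))
  [3] S(add(S(add(Z, Z)), add(S^4(Z), SZ)))
  [4] S(S(add(add(Z, Z), add(S^4(Z), SZ))))
  [5] S(S(add(Z, add(S^4(Z), SZ))))
  [6] S(S(add(S^4(Z), SZ)))
  [7] S(S(S(add(SSSZ, SZ))))
  [8] S(S(S(S(add(SSZ, SZ)))))
  [9] S(S(S(S(S(add(SZ, SZ))))))
  [10] S(S(S(S(S(S(add(Z, SZ)))))))
  [11] S^7(Z)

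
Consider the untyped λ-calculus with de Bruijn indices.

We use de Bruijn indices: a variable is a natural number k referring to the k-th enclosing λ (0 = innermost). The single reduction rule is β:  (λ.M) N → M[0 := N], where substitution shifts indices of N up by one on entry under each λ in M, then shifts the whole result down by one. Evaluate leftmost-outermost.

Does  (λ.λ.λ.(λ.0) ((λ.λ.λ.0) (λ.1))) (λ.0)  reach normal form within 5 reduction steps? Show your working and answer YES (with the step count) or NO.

Answer: YES — reaches normal form λ.λ.λ.λ.0 in 3 ≤ 5 steps

Reduction:
  start: (λ.λ.λ.(λ.0) ((λ.λ.λ.0) (λ.1))) (λ.0)
  →1  λ.λ.(λ.0) ((λ.λ.λ.0) (λ.1))
  →2  λ.λ.(λ.λ.λ.0) (λ.1)
  →3  λ.λ.λ.λ.0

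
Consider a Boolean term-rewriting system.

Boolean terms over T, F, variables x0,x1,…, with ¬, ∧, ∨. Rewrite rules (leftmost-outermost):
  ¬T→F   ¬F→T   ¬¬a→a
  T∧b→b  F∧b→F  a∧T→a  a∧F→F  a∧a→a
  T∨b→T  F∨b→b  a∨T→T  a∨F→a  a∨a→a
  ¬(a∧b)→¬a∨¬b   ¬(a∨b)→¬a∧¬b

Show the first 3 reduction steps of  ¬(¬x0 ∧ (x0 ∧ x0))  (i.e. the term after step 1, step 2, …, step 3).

  start: ¬(¬x0 ∧ (x0 ∧ x0))
  →1  ¬¬x0 ∨ ¬(x0 ∧ x0)
  →2  x0 ∨ ¬(x0 ∧ x0)
  →3  x0 ∨ (¬x0 ∨ ¬x0)

Answer: after 3 steps: x0 ∨ (¬x0 ∨ ¬x0)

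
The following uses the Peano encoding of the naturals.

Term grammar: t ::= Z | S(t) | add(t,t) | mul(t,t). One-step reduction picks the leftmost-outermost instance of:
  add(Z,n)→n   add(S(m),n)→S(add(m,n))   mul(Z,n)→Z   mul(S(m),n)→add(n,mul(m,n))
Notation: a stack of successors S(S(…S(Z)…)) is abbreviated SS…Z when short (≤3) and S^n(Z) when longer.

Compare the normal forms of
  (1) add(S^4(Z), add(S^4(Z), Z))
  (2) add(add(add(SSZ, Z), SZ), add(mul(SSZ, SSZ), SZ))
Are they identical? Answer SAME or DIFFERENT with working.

Term A:
  start: add(S^4(Z), add(S^4(Z), Z))
  [1] S(add(SSSZ, add(S^4(Z), Z)))
  [2] S(S(add(SSZ, add(S^4(Z), Z))))
  [3] S(S(S(add(SZ, add(S^4(Z), Z)))))
  [4] S(S(S(S(add(Z, add(S^4(Z), Z))))))
  [5] S(S(S(S(add(S^4(Z), Z)))))
  [6] S(S(S(S(S(add(SSSZ, Z))))))
  [7] S(S(S(S(S(S(add(SSZ, Z)))))))
  [8] S(S(S(S(S(S(S(add(SZ, Z))))))))
  [9] S(S(S(S(S(S(S(S(add(Z, Z)))))))))
  [10] S^8(Z)

Term B:
  start: add(add(add(SSZ, Z), SZ), add(mul(SSZ, SSZ), SZ))
  [1] add(add(S(add(SZ, Z)), SZ), add(mul(SSZ, SSZ), SZ))
  [2] add(S(add(add(SZ, Z), SZ)), add(mul(SSZ, SSZ), SZ))
  [3] S(add(add(add(SZ, Z), SZ), add(mul(SSZ, SSZ), SZ)))
  [4] S(add(add(S(add(Z, Z)), SZ), add(mul(SSZ, SSZ), SZ)))
  [5] S(add(S(add(add(Z, Z), SZ)), add(mul(SSZ, SSZ), SZ)))
  [6] S(S(add(add(add(Z, Z), SZ), add(mul(SSZ, SSZ), SZ))))
  [7] S(S(add(add(Z, SZ), add(mul(SSZ, SSZ), SZ))))
  [8] S(S(add(SZ, add(mul(SSZ, SSZ), SZ))))
  [9] S(S(S(add(Z, add(mul(SSZ, SSZ), SZ)))))
  [10] S(S(S(add(mul(SSZ, SSZ), SZ))))
  [11] S(S(S(add(add(SSZ, mul(SZ, SSZ)), SZ))))
  [12] S(S(S(add(S(add(SZ, mul(SZ, SSZ))), SZ))))
  [13] S(S(S(S(add(add(SZ, mul(SZ, SSZ)), SZ)))))
  [14] S(S(S(S(add(S(add(Z, mul(SZ, SSZ))), SZ)))))
  [15] S(S(S(S(S(add(add(Z, mul(SZ, SSZ)), SZ))))))
  [16] S(S(S(S(S(add(mul(SZ, SSZ), SZ))))))
  [17] S(S(S(S(S(add(add(SSZ, mul(Z, SSZ)), SZ))))))
  [18] S(S(S(S(S(add(S(add(SZ, mul(Z, SSZ))), SZ))))))
  [19] S(S(S(S(S(S(add(add(SZ, mul(Z, SSZ)), SZ)))))))
  [20] S(S(S(S(S(S(add(S(add(Z, mul(Z, SSZ))), SZ)))))))
  [21] S(S(S(S(S(S(S(add(add(Z, mul(Z, SSZ)), SZ))))))))
  [22] S(S(S(S(S(S(S(add(mul(Z, SSZ), SZ))))))))
  [23] S(S(S(S(S(S(S(add(Z, SZ))))))))
  [24] S^8(Z)

Answer: SAME — A ⇓ S^8(Z), B ⇓ S^8(Z)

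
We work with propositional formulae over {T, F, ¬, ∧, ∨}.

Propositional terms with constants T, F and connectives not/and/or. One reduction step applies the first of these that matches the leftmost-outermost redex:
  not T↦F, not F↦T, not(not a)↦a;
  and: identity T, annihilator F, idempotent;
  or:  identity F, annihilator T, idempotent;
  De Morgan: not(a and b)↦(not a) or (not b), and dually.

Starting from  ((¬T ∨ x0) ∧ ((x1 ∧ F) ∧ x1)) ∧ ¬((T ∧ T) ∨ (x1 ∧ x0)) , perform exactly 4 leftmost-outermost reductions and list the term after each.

  start: ((¬T ∨ x0) ∧ ((x1 ∧ F) ∧ x1)) ∧ ¬((T ∧ T) ∨ (x1 ∧ x0))
  step 1: ((F ∨ x0) ∧ ((x1 ∧ F) ∧ x1)) ∧ ¬((T ∧ T) ∨ (x1 ∧ x0))
  step 2: (x0 ∧ ((x1 ∧ F) ∧ x1)) ∧ ¬((T ∧ T) ∨ (x1 ∧ x0))
  step 3: (x0 ∧ (F ∧ x1)) ∧ ¬((T ∧ T) ∨ (x1 ∧ x0))
  step 4: (x0 ∧ F) ∧ ¬((T ∧ T) ∨ (x1 ∧ x0))

Answer: after 4 steps: (x0 ∧ F) ∧ ¬((T ∧ T) ∨ (x1 ∧ x0))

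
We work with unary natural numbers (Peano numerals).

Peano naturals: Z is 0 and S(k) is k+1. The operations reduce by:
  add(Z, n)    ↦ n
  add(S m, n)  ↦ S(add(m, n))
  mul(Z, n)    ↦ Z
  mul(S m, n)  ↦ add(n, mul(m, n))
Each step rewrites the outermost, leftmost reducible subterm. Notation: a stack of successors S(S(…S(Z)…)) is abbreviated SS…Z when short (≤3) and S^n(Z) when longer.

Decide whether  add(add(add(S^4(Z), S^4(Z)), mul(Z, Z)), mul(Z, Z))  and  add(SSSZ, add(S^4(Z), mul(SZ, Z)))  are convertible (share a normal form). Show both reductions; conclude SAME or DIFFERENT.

Answer: DIFFERENT — A ⇓ S^8(Z), B ⇓ S^7(Z)

Reduction:
Term A:
  start: add(add(add(S^4(Z), S^4(Z)), mul(Z, Z)), mul(Z, Z))
  step 1: add(add(S(add(SSSZ, S^4(Z))), mul(Z, Z)), mul(Z, Z))
  step 2: add(S(add(add(SSSZ, S^4(Z)), mul(Z, Z))), mul(Z, Z))
  step 3: S(add(add(add(SSSZ, S^4(Z)), mul(Z, Z)), mul(Z, Z)))
  step 4: S(add(add(S(add(SSZ, S^4(Z))), mul(Z, Z)), mul(Z, Z)))
  step 5: S(add(S(add(add(SSZ, S^4(Z)), mul(Z, Z))), mul(Z, Z)))
  step 6: S(S(add(add(add(SSZ, S^4(Z)), mul(Z, Z)), mul(Z, Z))))
  step 7: S(S(add(add(S(add(SZ, S^4(Z))), mul(Z, Z)), mul(Z, Z))))
  step 8: S(S(add(S(add(add(SZ, S^4(Z)), mul(Z, Z))), mul(Z, Z))))
  step 9: S(S(S(add(add(add(SZ, S^4(Z)), mul(Z, Z)), mul(Z, Z)))))
  step 10: S(S(S(add(add(S(add(Z, S^4(Z))), mul(Z, Z)), mul(Z, Z)))))
  step 11: S(S(S(add(S(add(add(Z, S^4(Z)), mul(Z, Z))), mul(Z, Z)))))
  step 12: S(S(S(S(add(add(add(Z, S^4(Z)), mul(Z, Z)), mul(Z, Z))))))
  step 13: S(S(S(S(add(add(S^4(Z), mul(Z, Z)), mul(Z, Z))))))
  step 14: S(S(S(S(add(S(add(SSSZ, mul(Z, Z))), mul(Z, Z))))))
  step 15: S(S(S(S(S(add(add(SSSZ, mul(Z, Z)), mul(Z, Z)))))))
  step 16: S(S(S(S(S(add(S(add(SSZ, mul(Z, Z))), mul(Z, Z)))))))
  step 17: S(S(S(S(S(S(add(add(SSZ, mul(Z, Z)), mul(Z, Z))))))))
  step 18: S(S(S(S(S(S(add(S(add(SZ, mul(Z, Z))), mul(Z, Z))))))))
  step 19: S(S(S(S(S(S(S(add(add(SZ, mul(Z, Z)), mul(Z, Z)))))))))
  step 20: S(S(S(S(S(S(S(add(S(add(Z, mul(Z, Z))), mul(Z, Z)))))))))
  step 21: S(S(S(S(S(S(S(S(add(add(Z, mul(Z, Z)), mul(Z, Z))))))))))
  step 22: S(S(S(S(S(S(S(S(add(mul(Z, Z), mul(Z, Z))))))))))
  step 23: S(S(S(S(S(S(S(S(add(Z, mul(Z, Z))))))))))
  step 24: S(S(S(S(S(S(S(S(mul(Z, Z)))))))))
  step 25: S^8(Z)

Term B:
  start: add(SSSZ, add(S^4(Z), mul(SZ, Z)))
  step 1: S(add(SSZ, add(S^4(Z), mul(SZ, Z))))
  step 2: S(S(add(SZ, add(S^4(Z), mul(SZ, Z)))))
  step 3: S(S(S(add(Z, add(S^4(Z), mul(SZ, Z))))))
  step 4: S(S(S(add(S^4(Z), mul(SZ, Z)))))
  step 5: S(S(S(S(add(SSSZ, mul(SZ, Z))))))
  step 6: S(S(S(S(S(add(SSZ, mul(SZ, Z)))))))
  step 7: S(S(S(S(S(S(add(SZ, mul(SZ, Z))))))))
  step 8: S(S(S(S(S(S(S(add(Z, mul(SZ, Z)))))))))
  step 9: S(S(S(S(S(S(S(mul(SZ, Z))))))))
  step 10: S(S(S(S(S(S(S(add(Z, mul(Z, Z)))))))))
  step 11: S(S(S(S(S(S(S(mul(Z, Z))))))))
  step 12: S^7(Z)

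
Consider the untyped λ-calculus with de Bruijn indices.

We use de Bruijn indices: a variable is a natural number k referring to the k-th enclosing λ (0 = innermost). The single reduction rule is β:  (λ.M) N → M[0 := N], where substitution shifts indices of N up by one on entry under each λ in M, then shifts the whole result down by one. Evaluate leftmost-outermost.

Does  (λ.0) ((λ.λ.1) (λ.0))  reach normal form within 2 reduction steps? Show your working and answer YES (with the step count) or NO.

  start: (λ.0) ((λ.λ.1) (λ.0))
  →1  (λ.λ.1) (λ.0)
  →2  λ.λ.0

Answer: YES — reaches normal form λ.λ.0 in 2 ≤ 2 steps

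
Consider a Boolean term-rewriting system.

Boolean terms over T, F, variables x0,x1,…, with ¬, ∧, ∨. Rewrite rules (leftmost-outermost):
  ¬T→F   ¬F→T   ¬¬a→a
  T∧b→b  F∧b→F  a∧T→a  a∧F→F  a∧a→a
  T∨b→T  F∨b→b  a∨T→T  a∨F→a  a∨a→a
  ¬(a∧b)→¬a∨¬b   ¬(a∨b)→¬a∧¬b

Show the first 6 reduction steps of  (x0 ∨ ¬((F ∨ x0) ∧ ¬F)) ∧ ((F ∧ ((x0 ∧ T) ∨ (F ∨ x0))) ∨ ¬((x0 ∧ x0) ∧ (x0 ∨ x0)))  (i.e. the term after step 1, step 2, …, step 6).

Answer: after 6 steps: (x0 ∨ ¬x0) ∧ ((F ∧ ((x0 ∧ T) ∨ (F ∨ x0))) ∨ ¬((x0 ∧ x0) ∧ (x0 ∨ x0)))

Working:
  start: (x0 ∨ ¬((F ∨ x0) ∧ ¬F)) ∧ ((F ∧ ((x0 ∧ T) ∨ (F ∨ x0))) ∨ ¬((x0 ∧ x0) ∧ (x0 ∨ x0)))
  [1] (x0 ∨ (¬(F ∨ x0) ∨ ¬¬F)) ∧ ((F ∧ ((x0 ∧ T) ∨ (F ∨ x0))) ∨ ¬((x0 ∧ x0) ∧ (x0 ∨ x0)))
  [2] (x0 ∨ ((¬F ∧ ¬x0) ∨ ¬¬F)) ∧ ((F ∧ ((x0 ∧ T) ∨ (F ∨ x0))) ∨ ¬((x0 ∧ x0) ∧ (x0 ∨ x0)))
  [3] (x0 ∨ ((T ∧ ¬x0) ∨ ¬¬F)) ∧ ((F ∧ ((x0 ∧ T) ∨ (F ∨ x0))) ∨ ¬((x0 ∧ x0) ∧ (x0 ∨ x0)))
  [4] (x0 ∨ (¬x0 ∨ ¬¬F)) ∧ ((F ∧ ((x0 ∧ T) ∨ (F ∨ x0))) ∨ ¬((x0 ∧ x0) ∧ (x0 ∨ x0)))
  [5] (x0 ∨ (¬x0 ∨ F)) ∧ ((F ∧ ((x0 ∧ T) ∨ (F ∨ x0))) ∨ ¬((x0 ∧ x0) ∧ (x0 ∨ x0)))
  [6] (x0 ∨ ¬x0) ∧ ((F ∧ ((x0 ∧ T) ∨ (F ∨ x0))) ∨ ¬((x0 ∧ x0) ∧ (x0 ∨ x0)))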